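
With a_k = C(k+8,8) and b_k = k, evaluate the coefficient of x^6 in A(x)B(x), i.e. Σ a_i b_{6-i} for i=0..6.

Write out a_i and b_{6-i} for i = 0,…,6 and sum the products.
Σ = 1·6 + 9·5 + 45·4 + 165·3 + 495·2 + 1287·1 + 3003·0 = 3003.

3003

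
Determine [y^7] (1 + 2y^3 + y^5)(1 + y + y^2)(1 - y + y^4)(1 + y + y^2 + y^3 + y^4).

5

(1 + 2y^3 + y^5) has coefficients 1,0,0,2,0,1 for degrees 0…5.
(1 + y + y^2) has coefficients 1,1,1,0,0,0,0,0 for degrees 0…7.
Multiplying by (1 - y + y^4) gives running coefficients 1,0,0,-1,1,1,1,0 for degrees 0…7.
Finally multiplying by (1 + y + y^2 + y^3 + y^4), the product of all factors after the first has coefficients 1,1,1,0,1,1,2,2 for degrees 0…7.
[y^7] = 1·2 + 2·1 + 1·1 = 5.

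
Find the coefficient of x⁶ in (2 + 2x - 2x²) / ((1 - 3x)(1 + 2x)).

The denominator gives the recurrence a_n = a_(n−1) + 6a_(n−2) for n ≥ 3; the numerator fixes a_0 = 2, a_1 = 4, a_2 = 14.
Iterating: 2, 4, 14, 38, 122, 350, 1082, so a_6 = 1082.

1082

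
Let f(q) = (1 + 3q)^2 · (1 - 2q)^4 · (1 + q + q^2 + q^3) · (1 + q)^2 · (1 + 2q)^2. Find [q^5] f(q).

(1 + 3q)^2 has coefficients 1,6,9 for degrees 0…2.
(1 - 2q)^4 has coefficients 1,-8,24,-32,16,0 for degrees 0…5.
Multiplying by (1 + q + q^2 + q^3) gives running coefficients 1,-7,17,-15,0,8 for degrees 0…5.
Multiplying by (1 + q)^2 gives running coefficients 1,-5,4,12,-13,-7 for degrees 0…5.
Finally multiplying by (1 + 2q)^2, the product of all factors after the first has coefficients 1,-1,-12,8,51,-11 for degrees 0…5.
[q^5] = 1·(-11) + 6·51 + 9·8 = 367.

367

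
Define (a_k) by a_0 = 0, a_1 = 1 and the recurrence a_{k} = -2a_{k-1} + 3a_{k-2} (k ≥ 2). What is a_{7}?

The ordinary generating function has denominator 1 + 2z - 3z^2.
Iterating the recurrence: a_0,…,a_{7} = 0, 1, -2, 7, -20, 61, -182, 547.

547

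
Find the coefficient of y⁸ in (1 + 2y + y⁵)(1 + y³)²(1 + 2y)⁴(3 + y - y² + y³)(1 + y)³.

(1 + 2y + y⁵) has coefficients 1,2,0,0,0,1 for degrees 0…5.
(1 + y³)² has coefficients 1,0,0,2,0,0,1,0,0 for degrees 0…8.
Multiplying by (1 + 2y)⁴ gives running coefficients 1,8,24,34,32,48,65,40,24 for degrees 0…8.
Multiplying by (3 + y - y² + y³) gives running coefficients 3,25,79,119,114,166,245,169,95 for degrees 0…8.
Finally multiplying by (1 + y)³, the product of all factors after the first has coefficients 3,34,163,434,733,944,1204,1516,1503 for degrees 0…8.
[y⁸] = 1·1503 + 2·1516 + 1·434 = 4969.

4969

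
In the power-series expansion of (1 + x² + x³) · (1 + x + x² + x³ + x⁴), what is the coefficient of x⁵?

(1 + x² + x³) has coefficients 1,0,1,1 for degrees 0…3.
(1 + x + x² + x³ + x⁴) has coefficients 1,1,1,1,1,0 for degrees 0…5.
[x⁵] = 1·0 + 1·1 + 1·1 = 2.

2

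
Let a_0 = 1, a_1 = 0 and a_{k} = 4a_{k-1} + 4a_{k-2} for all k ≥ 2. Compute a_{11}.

The ordinary generating function has denominator 1 - 4y - 4y^2.
Iterating the recurrence: a_0,…,a_{11} = 1, 0, 4, 16, 80, 384, 1856, 8960, 43264, 208896, 1008640, 4870144.

4870144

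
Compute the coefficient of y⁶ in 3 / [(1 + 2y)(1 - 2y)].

Partial fractions give a closed form: a_n = (3/2)·(-2)^n + (3/2)·2^n.
At n = 6: a_6 = 192.

192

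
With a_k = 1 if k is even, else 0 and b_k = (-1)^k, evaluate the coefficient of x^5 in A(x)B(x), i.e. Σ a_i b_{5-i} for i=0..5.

-3

Write out a_i and b_{5-i} for i = 0,…,5 and sum the products.
Σ = 1·(-1) + 0·1 + 1·(-1) + 0·1 + 1·(-1) + 0·1 = -3.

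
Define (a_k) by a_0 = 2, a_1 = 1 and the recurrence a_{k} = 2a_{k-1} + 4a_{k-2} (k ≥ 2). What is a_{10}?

The ordinary generating function has denominator 1 - 2y - 4y^2.
Iterating the recurrence: a_0,…,a_{10} = 2, 1, 10, 24, 88, 272, 896, 2880, 9344, 30208, 97792.

97792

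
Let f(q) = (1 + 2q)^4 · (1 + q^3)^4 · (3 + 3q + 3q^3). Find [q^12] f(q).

1263

(1 + 2q)^4 has coefficients 1,8,24,32,16 for degrees 0…4.
(1 + q^3)^4 has coefficients 1,0,0,4,0,0,6,0,0,4,0,0,1 for degrees 0…12.
Finally multiplying by (3 + 3q + 3q^3), the product of all factors after the first has coefficients 3,3,0,15,12,0,30,18,0,30,12,0,15 for degrees 0…12.
[q^12] = 1·15 + 8·0 + 24·12 + 32·30 + 16·0 = 1263.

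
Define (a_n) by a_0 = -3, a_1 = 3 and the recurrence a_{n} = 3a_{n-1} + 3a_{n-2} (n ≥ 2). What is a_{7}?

The ordinary generating function has denominator 1 - 3y - 3y^2.
Iterating the recurrence: a_0,…,a_{7} = -3, 3, 0, 9, 27, 108, 405, 1539.

1539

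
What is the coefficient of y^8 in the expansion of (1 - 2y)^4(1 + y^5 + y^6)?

-8

(1 - 2y)^4 has coefficients 1,-8,24,-32,16 for degrees 0…4.
(1 + y^5 + y^6) has coefficients 1,0,0,0,0,1,1,0,0 for degrees 0…8.
[y^8] = 1·0 − 8·0 + 24·1 − 32·1 + 16·0 = -8.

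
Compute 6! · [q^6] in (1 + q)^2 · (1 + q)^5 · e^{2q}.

The EGF product rule gives c_6 = Σ_{k_1+k_2+k_3=6} C(6; k_1,k_2,k_3) · ∏ g_i(k_i), where (1+q)^2 gives the falling factorial (2)_k; (1+q)^5 gives the falling factorial (5)_k; e^{2q} gives (2)^k.
g_1(k) for k = 0…6: 1, 2, 2, 0, 0, 0, 0.
g_2(k) for k = 0…6: 1, 5, 20, 60, 120, 120, 0.
g_3(k) for k = 0…6: 1, 2, 4, 8, 16, 32, 64.
First combine the last two factors: h(k) = Σ_j C(k,j)·g_2(j)·g_3(k−j) for k = 0…6: 1, 7, 44, 248, 1256, 5752, 24064.
c_6 = Σ_k C(6,k)·g_1(k)·h(6−k) = 1·1·24064 + 6·2·5752 + 15·2·1256 = 24064 + 69024 + 37680 = 130768.

130768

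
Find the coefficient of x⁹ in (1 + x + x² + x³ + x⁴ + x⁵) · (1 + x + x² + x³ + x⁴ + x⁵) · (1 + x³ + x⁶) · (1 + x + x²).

34

(1 + x + x² + x³ + x⁴ + x⁵) has coefficients 1,1,1,1,1,1 for degrees 0…5.
(1 + x + x² + x³ + x⁴ + x⁵) has coefficients 1,1,1,1,1,1,0,0,0,0 for degrees 0…9.
Multiplying by (1 + x³ + x⁶) gives running coefficients 1,1,1,2,2,2,2,2,2,1 for degrees 0…9.
Finally multiplying by (1 + x + x²), the product of all factors after the first has coefficients 1,2,3,4,5,6,6,6,6,5 for degrees 0…9.
[x⁹] = 1·5 + 1·6 + 1·6 + 1·6 + 1·6 + 1·5 = 34.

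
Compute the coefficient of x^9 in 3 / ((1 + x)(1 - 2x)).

1023

Partial fractions give a closed form: a_n = (1)·(-1)^n + (2)·2^n.
At n = 9: a_9 = 1023.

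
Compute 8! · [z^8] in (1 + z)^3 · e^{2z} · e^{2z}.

The EGF product rule gives c_8 = Σ_{k_1+k_2+k_3=8} C(8; k_1,k_2,k_3) · ∏ g_i(k_i), where (1+z)^3 gives the falling factorial (3)_k; e^{2z} gives (2)^k; e^{2z} gives (2)^k.
g_1(k) for k = 0…8: 1, 3, 6, 6, 0, 0, 0, 0, 0.
g_2(k) for k = 0…8: 1, 2, 4, 8, 16, 32, 64, 128, 256.
g_3(k) for k = 0…8: 1, 2, 4, 8, 16, 32, 64, 128, 256.
First combine the last two factors: h(k) = Σ_j C(k,j)·g_2(j)·g_3(k−j) for k = 0…8: 1, 4, 16, 64, 256, 1024, 4096, 16384, 65536.
c_8 = Σ_k C(8,k)·g_1(k)·h(8−k) = 1·1·65536 + 8·3·16384 + 28·6·4096 + 56·6·1024 = 65536 + 393216 + 688128 + 344064 = 1490944.

1490944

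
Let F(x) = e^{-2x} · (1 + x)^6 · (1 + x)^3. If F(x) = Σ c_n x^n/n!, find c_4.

448

The EGF product rule gives c_4 = Σ_{k_1+k_2+k_3=4} C(4; k_1,k_2,k_3) · ∏ g_i(k_i), where e^{-2x} gives (-2)^k; (1+x)^6 gives the falling factorial (6)_k; (1+x)^3 gives the falling factorial (3)_k.
g_1(k) for k = 0…4: 1, -2, 4, -8, 16.
g_2(k) for k = 0…4: 1, 6, 30, 120, 360.
g_3(k) for k = 0…4: 1, 3, 6, 6, 0.
First combine the last two factors: h(k) = Σ_j C(k,j)·g_2(j)·g_3(k−j) for k = 0…4: 1, 9, 72, 504, 3024.
c_4 = Σ_k C(4,k)·g_1(k)·h(4−k) = 1·1·3024 + 4·(-2)·504 + 6·4·72 + 4·(-8)·9 + 1·16·1 = 3024 − 4032 + 1728 − 288 + 16 = 448.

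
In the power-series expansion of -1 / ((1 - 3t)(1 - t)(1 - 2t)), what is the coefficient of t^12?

-2375101

Partial fractions give a closed form: a_n = (-9/2)·3^n + (-1/2)·1^n + (4)·2^n.
At n = 12: a_12 = -2375101.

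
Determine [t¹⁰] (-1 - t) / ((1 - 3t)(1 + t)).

Partial fractions give a closed form: a_n = (-1)·3^n.
At n = 10: a_10 = -59049.

-59049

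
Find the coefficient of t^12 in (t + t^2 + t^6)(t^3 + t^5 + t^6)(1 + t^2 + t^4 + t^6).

(t + t^2 + t^6) has coefficients 0,1,1,0,0,0,1 for degrees 0…6.
(t^3 + t^5 + t^6) has coefficients 0,0,0,1,0,1,1,0,0,0,0,0,0 for degrees 0…12.
Finally multiplying by (1 + t^2 + t^4 + t^6), the product of all factors after the first has coefficients 0,0,0,1,0,2,1,2,1,2,1,1,1 for degrees 0…12.
[t^12] = 1·1 + 1·1 + 1·1 = 3.

3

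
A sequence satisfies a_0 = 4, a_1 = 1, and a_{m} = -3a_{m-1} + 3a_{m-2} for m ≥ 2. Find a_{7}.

-5319

The ordinary generating function has denominator 1 + 3q - 3q^2.
Iterating the recurrence: a_0,…,a_{7} = 4, 1, 9, -24, 99, -369, 1404, -5319.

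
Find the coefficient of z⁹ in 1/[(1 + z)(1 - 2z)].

Partial fractions give a closed form: a_n = (1/3)·(-1)^n + (2/3)·2^n.
At n = 9: a_9 = 341.

341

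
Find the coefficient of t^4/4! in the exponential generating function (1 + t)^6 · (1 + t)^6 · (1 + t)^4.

43680

The EGF product rule gives c_4 = Σ_{k_1+k_2+k_3=4} C(4; k_1,k_2,k_3) · ∏ g_i(k_i), where (1+t)^6 gives the falling factorial (6)_k; (1+t)^6 gives the falling factorial (6)_k; (1+t)^4 gives the falling factorial (4)_k.
g_1(k) for k = 0…4: 1, 6, 30, 120, 360.
g_2(k) for k = 0…4: 1, 6, 30, 120, 360.
g_3(k) for k = 0…4: 1, 4, 12, 24, 24.
First combine the last two factors: h(k) = Σ_j C(k,j)·g_2(j)·g_3(k−j) for k = 0…4: 1, 10, 90, 720, 5040.
c_4 = Σ_k C(4,k)·g_1(k)·h(4−k) = 1·1·5040 + 4·6·720 + 6·30·90 + 4·120·10 + 1·360·1 = 5040 + 17280 + 16200 + 4800 + 360 = 43680.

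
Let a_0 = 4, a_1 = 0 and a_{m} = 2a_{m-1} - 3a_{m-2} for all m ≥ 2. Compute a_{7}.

The ordinary generating function has denominator 1 - 2x + 3x^2.
Iterating the recurrence: a_0,…,a_{7} = 4, 0, -12, -24, -12, 48, 132, 120.

120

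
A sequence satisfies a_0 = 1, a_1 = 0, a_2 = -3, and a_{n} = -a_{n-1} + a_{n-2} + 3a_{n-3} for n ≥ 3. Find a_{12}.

-189

The ordinary generating function has denominator 1 + t - t^2 - 3t^3.
Iterating the recurrence: a_0,…,a_{12} = 1, 0, -3, 6, -9, 6, 3, -24, 45, -60, 33, 42, -189.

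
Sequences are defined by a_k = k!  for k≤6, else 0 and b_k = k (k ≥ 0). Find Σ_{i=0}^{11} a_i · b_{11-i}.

The convolution is the t^11 coefficient of A(t)B(t).
Σ = 1·11 + 1·10 + 2·9 + 6·8 + 24·7 + 120·6 + 720·5 + 0·4 + 0·3 + 0·2 + 0·1 + 0·0 = 4575.

4575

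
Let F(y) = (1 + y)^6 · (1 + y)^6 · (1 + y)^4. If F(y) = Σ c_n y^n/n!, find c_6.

5765760

The EGF product rule gives c_6 = Σ_{k_1+k_2+k_3=6} C(6; k_1,k_2,k_3) · ∏ g_i(k_i), where (1+y)^6 gives the falling factorial (6)_k; (1+y)^6 gives the falling factorial (6)_k; (1+y)^4 gives the falling factorial (4)_k.
g_1(k) for k = 0…6: 1, 6, 30, 120, 360, 720, 720.
g_2(k) for k = 0…6: 1, 6, 30, 120, 360, 720, 720.
g_3(k) for k = 0…6: 1, 4, 12, 24, 24, 0, 0.
First combine the last two factors: h(k) = Σ_j C(k,j)·g_2(j)·g_3(k−j) for k = 0…6: 1, 10, 90, 720, 5040, 30240, 151200.
c_6 = Σ_k C(6,k)·g_1(k)·h(6−k) = 1·1·151200 + 6·6·30240 + 15·30·5040 + 20·120·720 + 15·360·90 + 6·720·10 + 1·720·1 = 151200 + 1088640 + 2268000 + 1728000 + 486000 + 43200 + 720 = 5765760.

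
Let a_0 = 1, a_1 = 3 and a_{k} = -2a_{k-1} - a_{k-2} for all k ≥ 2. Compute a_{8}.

The ordinary generating function has denominator 1 + 2z + z^2.
Iterating the recurrence: a_0,…,a_{8} = 1, 3, -7, 11, -15, 19, -23, 27, -31.

-31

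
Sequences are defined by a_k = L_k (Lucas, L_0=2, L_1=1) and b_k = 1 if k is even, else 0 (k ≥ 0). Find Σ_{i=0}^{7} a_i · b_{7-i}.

This is [x^7] in the product of the two ordinary generating functions.
Σ = 2·0 + 1·1 + 3·0 + 4·1 + 7·0 + 11·1 + 18·0 + 29·1 = 45.

45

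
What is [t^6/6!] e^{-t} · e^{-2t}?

The EGF product rule gives c_6 = Σ_{k_1+k_2=6} C(6; k_1,k_2) · ∏ g_i(k_i), where e^{-t} gives (-1)^k; e^{-2t} gives (-2)^k.
g_1(k) for k = 0…6: 1, -1, 1, -1, 1, -1, 1.
g_2(k) for k = 0…6: 1, -2, 4, -8, 16, -32, 64.
c_6 = Σ_k C(6,k)·g_1(k)·g_2(6−k) = 1·1·64 + 6·(-1)·(-32) + 15·1·16 + 20·(-1)·(-8) + 15·1·4 + 6·(-1)·(-2) + 1·1·1 = 64 + 192 + 240 + 160 + 60 + 12 + 1 = 729.

729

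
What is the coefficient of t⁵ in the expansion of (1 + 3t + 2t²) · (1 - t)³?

(1 + 3t + 2t²) has coefficients 1,3,2 for degrees 0…2.
(1 - t)³ has coefficients 1,-3,3,-1,0,0 for degrees 0…5.
[t⁵] = 1·0 + 3·0 + 2·(-1) = -2.

-2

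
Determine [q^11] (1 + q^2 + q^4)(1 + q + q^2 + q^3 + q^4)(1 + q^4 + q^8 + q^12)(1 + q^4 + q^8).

(1 + q^2 + q^4) has coefficients 1,0,1,0,1 for degrees 0…4.
(1 + q + q^2 + q^3 + q^4) has coefficients 1,1,1,1,1,0,0,0,0,0,0,0 for degrees 0…11.
Multiplying by (1 + q^4 + q^8 + q^12) gives running coefficients 1,1,1,1,2,1,1,1,2,1,1,1 for degrees 0…11.
Finally multiplying by (1 + q^4 + q^8), the product of all factors after the first has coefficients 1,1,1,1,3,2,2,2,5,3,3,3 for degrees 0…11.
[q^11] = 1·3 + 1·3 + 1·2 = 8.

8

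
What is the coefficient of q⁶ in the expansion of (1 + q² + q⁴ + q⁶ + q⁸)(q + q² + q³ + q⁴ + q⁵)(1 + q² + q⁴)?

5

(1 + q² + q⁴ + q⁶ + q⁸) has coefficients 1,0,1,0,1,0,1 for degrees 0…6.
(q + q² + q³ + q⁴ + q⁵) has coefficients 0,1,1,1,1,1,0 for degrees 0…6.
Finally multiplying by (1 + q² + q⁴), the product of all factors after the first has coefficients 0,1,1,2,2,3,2 for degrees 0…6.
[q⁶] = 1·2 + 1·2 + 1·1 + 1·0 = 5.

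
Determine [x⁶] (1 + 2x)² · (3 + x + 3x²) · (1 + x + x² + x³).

(1 + 2x)² has coefficients 1,4,4 for degrees 0…2.
(3 + x + 3x²) has coefficients 3,1,3,0,0,0,0 for degrees 0…6.
Finally multiplying by (1 + x + x² + x³), the product of all factors after the first has coefficients 3,4,7,7,4,3,0 for degrees 0…6.
[x⁶] = 1·0 + 4·3 + 4·4 = 28.

28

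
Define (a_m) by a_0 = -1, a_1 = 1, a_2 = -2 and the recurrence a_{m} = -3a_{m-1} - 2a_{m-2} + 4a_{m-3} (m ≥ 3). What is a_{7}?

-144

The ordinary generating function has denominator 1 + 3y + 2y^2 - 4y^3.
Iterating the recurrence: a_0,…,a_{7} = -1, 1, -2, 0, 8, -32, 80, -144.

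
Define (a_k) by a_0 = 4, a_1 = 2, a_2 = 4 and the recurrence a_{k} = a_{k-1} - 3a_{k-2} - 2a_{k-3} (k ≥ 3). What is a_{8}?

-116

The ordinary generating function has denominator 1 - q + 3q^2 + 2q^3.
Iterating the recurrence: a_0,…,a_{8} = 4, 2, 4, -10, -26, -4, 94, 158, -116.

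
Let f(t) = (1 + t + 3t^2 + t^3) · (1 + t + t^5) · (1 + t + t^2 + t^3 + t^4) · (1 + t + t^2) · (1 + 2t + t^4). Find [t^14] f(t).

29

(1 + t + 3t^2 + t^3) has coefficients 1,1,3,1 for degrees 0…3.
(1 + t + t^5) has coefficients 1,1,0,0,0,1,0,0,0,0,0,0,0,0,0 for degrees 0…14.
Multiplying by (1 + t + t^2 + t^3 + t^4) gives running coefficients 1,2,2,2,2,2,1,1,1,1,0,0,0,0,0 for degrees 0…14.
Multiplying by (1 + t + t^2) gives running coefficients 1,3,5,6,6,6,5,4,3,3,2,1,0,0,0 for degrees 0…14.
Finally multiplying by (1 + 2t + t^4), the product of all factors after the first has coefficients 1,5,11,16,19,21,22,20,17,15,13,9,5,3,2 for degrees 0…14.
[t^14] = 1·2 + 1·3 + 3·5 + 1·9 = 29.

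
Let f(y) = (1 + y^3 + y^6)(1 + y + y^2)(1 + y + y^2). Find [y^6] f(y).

3

(1 + y^3 + y^6) has coefficients 1,0,0,1,0,0,1 for degrees 0…6.
(1 + y + y^2) has coefficients 1,1,1,0,0,0,0 for degrees 0…6.
Finally multiplying by (1 + y + y^2), the product of all factors after the first has coefficients 1,2,3,2,1,0,0 for degrees 0…6.
[y^6] = 1·0 + 1·2 + 1·1 = 3.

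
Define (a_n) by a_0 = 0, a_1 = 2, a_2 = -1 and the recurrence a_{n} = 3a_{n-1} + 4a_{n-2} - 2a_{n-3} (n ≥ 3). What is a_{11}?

136383

The ordinary generating function has denominator 1 - 3t - 4t^2 + 2t^3.
Iterating the recurrence: a_0,…,a_{11} = 0, 2, -1, 5, 7, 43, 147, 599, 2299, 8999, 34995, 136383.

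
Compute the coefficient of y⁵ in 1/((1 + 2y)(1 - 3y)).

133

The denominator gives the recurrence a_n = a_(n−1) + 6a_(n−2) for n ≥ 2; the numerator fixes a_0 = 1, a_1 = 1.
Iterating: 1, 1, 7, 13, 55, 133, so a_5 = 133.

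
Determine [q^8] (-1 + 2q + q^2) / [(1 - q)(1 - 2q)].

126

The denominator gives the recurrence a_n = 3a_(n−1) − 2a_(n−2) for n ≥ 3; the numerator fixes a_0 = -1, a_1 = -1, a_2 = 0.
Iterating: -1, -1, 0, 2, 6, 14, 30, 62, 126, so a_8 = 126.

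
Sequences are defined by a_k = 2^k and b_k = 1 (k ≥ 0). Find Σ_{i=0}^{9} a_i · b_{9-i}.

1023

Write out a_i and b_{9-i} for i = 0,…,9 and sum the products.
Σ = 1·1 + 2·1 + 4·1 + 8·1 + 16·1 + 32·1 + 64·1 + 128·1 + 256·1 + 512·1 = 1023.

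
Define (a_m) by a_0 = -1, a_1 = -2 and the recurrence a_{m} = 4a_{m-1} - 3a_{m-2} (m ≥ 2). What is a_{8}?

-3281

The ordinary generating function has denominator 1 - 4y + 3y^2.
Iterating the recurrence: a_0,…,a_{8} = -1, -2, -5, -14, -41, -122, -365, -1094, -3281.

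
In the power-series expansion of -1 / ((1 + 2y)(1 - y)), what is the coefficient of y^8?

-171

Partial fractions give a closed form: a_n = (-2/3)·(-2)^n + (-1/3)·1^n.
At n = 8: a_8 = -171.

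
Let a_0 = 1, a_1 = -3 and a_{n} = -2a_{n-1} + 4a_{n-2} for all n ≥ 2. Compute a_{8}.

11392

The ordinary generating function has denominator 1 + 2z - 4z^2.
Iterating the recurrence: a_0,…,a_{8} = 1, -3, 10, -32, 104, -336, 1088, -3520, 11392.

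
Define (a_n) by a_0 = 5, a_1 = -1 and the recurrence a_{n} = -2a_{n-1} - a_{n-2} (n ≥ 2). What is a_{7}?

The ordinary generating function has denominator 1 + 2q + q^2.
Iterating the recurrence: a_0,…,a_{7} = 5, -1, -3, 7, -11, 15, -19, 23.

23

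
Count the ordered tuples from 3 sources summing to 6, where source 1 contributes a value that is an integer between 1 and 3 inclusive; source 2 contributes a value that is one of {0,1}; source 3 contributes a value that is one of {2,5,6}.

2

The generating function for the choices is (z + z^2 + z^3)·(1 + z)·(z^2 + z^5 + z^6); the count is [z^6].
(z + z^2 + z^3) has coefficients 0,1,1,1 for degrees 0…3.
(1 + z) has coefficients 1,1,0,0,0,0,0 for degrees 0…6.
Finally multiplying by (z^2 + z^5 + z^6), the product of all factors after the first has coefficients 0,0,1,1,0,1,2 for degrees 0…6.
[z^6] = 1·1 + 1·0 + 1·1 = 2.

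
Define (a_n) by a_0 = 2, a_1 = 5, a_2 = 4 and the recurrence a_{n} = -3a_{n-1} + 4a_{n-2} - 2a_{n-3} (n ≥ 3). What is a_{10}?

-30694

The ordinary generating function has denominator 1 + 3x - 4x^2 + 2x^3.
Iterating the recurrence: a_0,…,a_{10} = 2, 5, 4, 4, -6, 26, -110, 446, -1830, 7494, -30694.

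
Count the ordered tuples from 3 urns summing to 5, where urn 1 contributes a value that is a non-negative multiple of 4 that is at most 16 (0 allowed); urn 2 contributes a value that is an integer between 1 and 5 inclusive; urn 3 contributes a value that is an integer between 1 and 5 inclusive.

The generating function for the choices is (1 + x^4 + x^8 + x^12 + x^16)·(x + x^2 + x^3 + x^4 + x^5)·(x + x^2 + x^3 + x^4 + x^5); the count is [x^5].
(1 + x^4 + x^8 + x^12 + x^16) has coefficients 1,0,0,0,1,0 for degrees 0…5.
(x + x^2 + x^3 + x^4 + x^5) has coefficients 0,1,1,1,1,1 for degrees 0…5.
Finally multiplying by (x + x^2 + x^3 + x^4 + x^5), the product of all factors after the first has coefficients 0,0,1,2,3,4 for degrees 0…5.
[x^5] = 1·4 + 1·0 = 4.

4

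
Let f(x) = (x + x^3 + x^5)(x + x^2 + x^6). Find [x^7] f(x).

2

(x + x^3 + x^5) has coefficients 0,1,0,1,0,1 for degrees 0…5.
(x + x^2 + x^6) has coefficients 0,1,1,0,0,0,1,0 for degrees 0…7.
[x^7] = 1·1 + 1·0 + 1·1 = 2.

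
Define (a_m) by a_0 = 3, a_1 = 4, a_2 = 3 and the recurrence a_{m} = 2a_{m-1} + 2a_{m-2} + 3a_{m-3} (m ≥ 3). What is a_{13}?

The ordinary generating function has denominator 1 - 2q - 2q^2 - 3q^3.
Iterating the recurrence: a_0,…,a_{13} = 3, 4, 3, 23, 64, 183, 563, 1684, 5043, 15143, 45424, 136263, 408803, 1226404.

1226404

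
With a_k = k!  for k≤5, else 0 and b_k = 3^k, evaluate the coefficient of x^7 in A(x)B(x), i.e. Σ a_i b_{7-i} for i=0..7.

This is [x^7] in the product of the two ordinary generating functions.
Σ = 1·2187 + 1·729 + 2·243 + 6·81 + 24·27 + 120·9 + 0·3 + 0·1 = 5616.

5616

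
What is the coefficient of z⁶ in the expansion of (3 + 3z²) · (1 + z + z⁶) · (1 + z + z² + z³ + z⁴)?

9

(3 + 3z²) has coefficients 3,0,3 for degrees 0…2.
(1 + z + z⁶) has coefficients 1,1,0,0,0,0,1 for degrees 0…6.
Finally multiplying by (1 + z + z² + z³ + z⁴), the product of all factors after the first has coefficients 1,2,2,2,2,1,1 for degrees 0…6.
[z⁶] = 3·1 + 3·2 = 9.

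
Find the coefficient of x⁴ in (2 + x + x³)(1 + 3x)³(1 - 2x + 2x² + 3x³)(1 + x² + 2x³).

114

(2 + x + x³) has coefficients 2,1,0,1 for degrees 0…3.
(1 + 3x)³ has coefficients 1,9,27,27,0 for degrees 0…4.
Multiplying by (1 - 2x + 2x² + 3x³) gives running coefficients 1,7,11,-6,27 for degrees 0…4.
Finally multiplying by (1 + x² + 2x³), the product of all factors after the first has coefficients 1,7,12,3,52 for degrees 0…4.
[x⁴] = 2·52 + 1·3 + 1·7 = 114.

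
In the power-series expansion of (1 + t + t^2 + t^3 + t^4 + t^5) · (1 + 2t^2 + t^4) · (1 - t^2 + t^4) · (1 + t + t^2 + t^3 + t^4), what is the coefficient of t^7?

10

(1 + t + t^2 + t^3 + t^4 + t^5) has coefficients 1,1,1,1,1,1 for degrees 0…5.
(1 + 2t^2 + t^4) has coefficients 1,0,2,0,1,0,0,0 for degrees 0…7.
Multiplying by (1 - t^2 + t^4) gives running coefficients 1,0,1,0,0,0,1,0 for degrees 0…7.
Finally multiplying by (1 + t + t^2 + t^3 + t^4), the product of all factors after the first has coefficients 1,1,2,2,2,1,2,1 for degrees 0…7.
[t^7] = 1·1 + 1·2 + 1·1 + 1·2 + 1·2 + 1·2 = 10.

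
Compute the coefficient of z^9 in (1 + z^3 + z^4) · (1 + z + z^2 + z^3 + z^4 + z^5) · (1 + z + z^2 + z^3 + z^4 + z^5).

13

(1 + z^3 + z^4) has coefficients 1,0,0,1,1 for degrees 0…4.
(1 + z + z^2 + z^3 + z^4 + z^5) has coefficients 1,1,1,1,1,1,0,0,0,0 for degrees 0…9.
Finally multiplying by (1 + z + z^2 + z^3 + z^4 + z^5), the product of all factors after the first has coefficients 1,2,3,4,5,6,5,4,3,2 for degrees 0…9.
[z^9] = 1·2 + 1·5 + 1·6 = 13.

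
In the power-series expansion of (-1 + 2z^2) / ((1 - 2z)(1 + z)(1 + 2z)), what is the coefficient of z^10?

-683

The denominator gives the recurrence a_n = −a_(n−1) + 4a_(n−2) + 4a_(n−3) for n ≥ 3; the numerator fixes a_0 = -1, a_1 = 1, a_2 = -3.
Iterating: -1, 1, -3, 3, -11, 11, -43, 43, -171, 171, -683, so a_10 = -683.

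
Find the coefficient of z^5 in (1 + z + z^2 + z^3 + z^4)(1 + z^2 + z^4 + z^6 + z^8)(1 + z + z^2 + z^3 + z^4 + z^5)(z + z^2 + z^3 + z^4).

21

(1 + z + z^2 + z^3 + z^4) has coefficients 1,1,1,1,1 for degrees 0…4.
(1 + z^2 + z^4 + z^6 + z^8) has coefficients 1,0,1,0,1,0 for degrees 0…5.
Multiplying by (1 + z + z^2 + z^3 + z^4 + z^5) gives running coefficients 1,1,2,2,3,3 for degrees 0…5.
Finally multiplying by (z + z^2 + z^3 + z^4), the product of all factors after the first has coefficients 0,1,2,4,6,8 for degrees 0…5.
[z^5] = 1·8 + 1·6 + 1·4 + 1·2 + 1·1 = 21.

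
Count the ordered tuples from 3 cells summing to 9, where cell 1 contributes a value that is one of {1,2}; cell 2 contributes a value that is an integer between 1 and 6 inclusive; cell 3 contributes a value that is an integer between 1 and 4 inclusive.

The generating function for the choices is (x + x²)·(x + x² + x³ + x⁴ + x⁵ + x⁶)·(x + x² + x³ + x⁴); the count is [x⁹].
(x + x²) has coefficients 0,1,1 for degrees 0…2.
(x + x² + x³ + x⁴ + x⁵ + x⁶) has coefficients 0,1,1,1,1,1,1,0,0,0 for degrees 0…9.
Finally multiplying by (x + x² + x³ + x⁴), the product of all factors after the first has coefficients 0,0,1,2,3,4,4,4,3,2 for degrees 0…9.
[x⁹] = 1·3 + 1·4 = 7.

7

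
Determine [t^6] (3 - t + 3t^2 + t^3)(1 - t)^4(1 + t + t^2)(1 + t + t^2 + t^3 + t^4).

(3 - t + 3t^2 + t^3) has coefficients 3,-1,3,1 for degrees 0…3.
(1 - t)^4 has coefficients 1,-4,6,-4,1,0,0 for degrees 0…6.
Multiplying by (1 + t + t^2) gives running coefficients 1,-3,3,-2,3,-3,1 for degrees 0…6.
Finally multiplying by (1 + t + t^2 + t^3 + t^4), the product of all factors after the first has coefficients 1,-2,1,-1,2,-2,2 for degrees 0…6.
[t^6] = 3·2 − 1·(-2) + 3·2 + 1·(-1) = 13.

13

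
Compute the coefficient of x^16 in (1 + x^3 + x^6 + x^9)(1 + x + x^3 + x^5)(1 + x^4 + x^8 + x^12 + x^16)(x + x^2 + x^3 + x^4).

16

(1 + x^3 + x^6 + x^9) has coefficients 1,0,0,1,0,0,1,0,0,1 for degrees 0…9.
(1 + x + x^3 + x^5) has coefficients 1,1,0,1,0,1,0,0,0,0,0,0,0,0,0,0,0 for degrees 0…16.
Multiplying by (1 + x^4 + x^8 + x^12 + x^16) gives running coefficients 1,1,0,1,1,2,0,1,1,2,0,1,1,2,0,1,1 for degrees 0…16.
Finally multiplying by (x + x^2 + x^3 + x^4), the product of all factors after the first has coefficients 0,1,2,2,3,3,4,4,4,4,4,4,4,4,4,4,4 for degrees 0…16.
[x^16] = 1·4 + 1·4 + 1·4 + 1·4 = 16.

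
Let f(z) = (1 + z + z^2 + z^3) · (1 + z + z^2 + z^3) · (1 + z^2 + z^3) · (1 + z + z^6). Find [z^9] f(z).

(1 + z + z^2 + z^3) has coefficients 1,1,1,1 for degrees 0…3.
(1 + z + z^2 + z^3) has coefficients 1,1,1,1,0,0,0,0,0,0 for degrees 0…9.
Multiplying by (1 + z^2 + z^3) gives running coefficients 1,1,2,3,2,2,1,0,0,0 for degrees 0…9.
Finally multiplying by (1 + z + z^6), the product of all factors after the first has coefficients 1,2,3,5,5,4,4,2,2,3 for degrees 0…9.
[z^9] = 1·3 + 1·2 + 1·2 + 1·4 = 11.

11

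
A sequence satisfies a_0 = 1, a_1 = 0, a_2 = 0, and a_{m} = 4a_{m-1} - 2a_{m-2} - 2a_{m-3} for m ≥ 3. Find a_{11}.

The ordinary generating function has denominator 1 - 4z + 2z^2 + 2z^3.
Iterating the recurrence: a_0,…,a_{11} = 1, 0, 0, -2, -8, -28, -92, -296, -944, -3000, -9520, -30192.

-30192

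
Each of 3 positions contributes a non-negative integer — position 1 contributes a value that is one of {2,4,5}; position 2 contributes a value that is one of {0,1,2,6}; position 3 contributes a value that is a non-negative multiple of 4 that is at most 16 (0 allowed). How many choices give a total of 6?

The generating function for the choices is (x^2 + x^4 + x^5)·(1 + x + x^2 + x^6)·(1 + x^4 + x^8 + x^12 + x^16); the count is [x^6].
(x^2 + x^4 + x^5) has coefficients 0,0,1,0,1,1 for degrees 0…5.
(1 + x + x^2 + x^6) has coefficients 1,1,1,0,0,0,1 for degrees 0…6.
Finally multiplying by (1 + x^4 + x^8 + x^12 + x^16), the product of all factors after the first has coefficients 1,1,1,0,1,1,2 for degrees 0…6.
[x^6] = 1·1 + 1·1 + 1·1 = 3.

3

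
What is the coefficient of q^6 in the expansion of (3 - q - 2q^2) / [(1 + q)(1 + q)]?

The denominator gives the recurrence a_n = −2a_(n−1) − a_(n−2) for n ≥ 3; the numerator fixes a_0 = 3, a_1 = -7, a_2 = 9.
Iterating: 3, -7, 9, -11, 13, -15, 17, so a_6 = 17.

17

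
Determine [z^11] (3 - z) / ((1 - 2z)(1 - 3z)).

1406936

Partial fractions give a closed form: a_n = (-5)·2^n + (8)·3^n.
At n = 11: a_11 = 1406936.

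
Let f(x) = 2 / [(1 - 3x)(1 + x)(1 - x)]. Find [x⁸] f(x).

Partial fractions give a closed form: a_n = (9/4)·3^n + (1/4)·(-1)^n + (-1/2)·1^n.
At n = 8: a_8 = 14762.

14762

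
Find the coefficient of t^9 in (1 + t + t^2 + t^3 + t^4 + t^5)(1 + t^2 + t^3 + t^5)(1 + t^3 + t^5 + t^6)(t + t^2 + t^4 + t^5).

(1 + t + t^2 + t^3 + t^4 + t^5) has coefficients 1,1,1,1,1,1 for degrees 0…5.
(1 + t^2 + t^3 + t^5) has coefficients 1,0,1,1,0,1,0,0,0,0 for degrees 0…9.
Multiplying by (1 + t^3 + t^5 + t^6) gives running coefficients 1,0,1,2,0,3,2,1,3,1 for degrees 0…9.
Finally multiplying by (t + t^2 + t^4 + t^5), the product of all factors after the first has coefficients 0,1,1,1,4,3,4,8,5,7 for degrees 0…9.
[t^9] = 1·7 + 1·5 + 1·8 + 1·4 + 1·3 + 1·4 = 31.

31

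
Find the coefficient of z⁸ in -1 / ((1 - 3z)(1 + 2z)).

Partial fractions give a closed form: a_n = (-3/5)·3^n + (-2/5)·(-2)^n.
At n = 8: a_8 = -4039.

-4039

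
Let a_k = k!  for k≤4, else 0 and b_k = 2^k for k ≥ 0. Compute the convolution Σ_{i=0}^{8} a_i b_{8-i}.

1088

The convolution is the t^8 coefficient of A(t)B(t).
Σ = 1·256 + 1·128 + 2·64 + 6·32 + 24·16 + 0·8 + 0·4 + 0·2 + 0·1 = 1088.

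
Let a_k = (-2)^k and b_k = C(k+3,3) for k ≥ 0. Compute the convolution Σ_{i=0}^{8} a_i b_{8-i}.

117

Write out a_i and b_{8-i} for i = 0,…,8 and sum the products.
Σ = 1·165 − 2·120 + 4·84 − 8·56 + 16·35 − 32·20 + 64·10 − 128·4 + 256·1 = 117.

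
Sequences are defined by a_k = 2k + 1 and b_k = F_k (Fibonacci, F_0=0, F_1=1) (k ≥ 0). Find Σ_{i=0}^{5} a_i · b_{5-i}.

This is [x^5] in the product of the two ordinary generating functions.
Σ = 1·5 + 3·3 + 5·2 + 7·1 + 9·1 + 11·0 = 40.

40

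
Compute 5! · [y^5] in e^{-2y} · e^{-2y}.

-1024

The EGF product rule gives c_5 = Σ_{k_1+k_2=5} C(5; k_1,k_2) · ∏ g_i(k_i), where e^{-2y} gives (-2)^k; e^{-2y} gives (-2)^k.
g_1(k) for k = 0…5: 1, -2, 4, -8, 16, -32.
g_2(k) for k = 0…5: 1, -2, 4, -8, 16, -32.
c_5 = Σ_k C(5,k)·g_1(k)·g_2(5−k) = 1·1·(-32) + 5·(-2)·16 + 10·4·(-8) + 10·(-8)·4 + 5·16·(-2) + 1·(-32)·1 = −32 − 160 − 320 − 320 − 160 − 32 = -1024.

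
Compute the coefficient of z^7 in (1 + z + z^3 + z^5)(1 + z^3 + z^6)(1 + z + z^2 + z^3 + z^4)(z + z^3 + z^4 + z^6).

17

(1 + z + z^3 + z^5) has coefficients 1,1,0,1,0,1 for degrees 0…5.
(1 + z^3 + z^6) has coefficients 1,0,0,1,0,0,1,0 for degrees 0…7.
Multiplying by (1 + z + z^2 + z^3 + z^4) gives running coefficients 1,1,1,2,2,1,2,2 for degrees 0…7.
Finally multiplying by (z + z^3 + z^4 + z^6), the product of all factors after the first has coefficients 0,1,1,2,4,4,5,7 for degrees 0…7.
[z^7] = 1·7 + 1·5 + 1·4 + 1·1 = 17.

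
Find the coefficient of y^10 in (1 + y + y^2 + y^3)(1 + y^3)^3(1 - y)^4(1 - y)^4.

(1 + y + y^2 + y^3) has coefficients 1,1,1,1 for degrees 0…3.
(1 + y^3)^3 has coefficients 1,0,0,3,0,0,3,0,0,1,0 for degrees 0…10.
Multiplying by (1 - y)^4 gives running coefficients 1,-4,6,-1,-11,18,-9,-9,18,-11,-1 for degrees 0…10.
Finally multiplying by (1 - y)^4, the product of all factors after the first has coefficients 1,-8,28,-53,46,28,-137,178,-83,-83,178 for degrees 0…10.
[y^10] = 1·178 + 1·(-83) + 1·(-83) + 1·178 = 190.

190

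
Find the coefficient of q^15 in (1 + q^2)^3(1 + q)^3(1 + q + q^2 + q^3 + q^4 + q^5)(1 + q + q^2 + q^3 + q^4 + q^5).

(1 + q^2)^3 has coefficients 1,0,3,0,3,0,1 for degrees 0…6.
(1 + q)^3 has coefficients 1,3,3,1,0,0,0,0,0,0,0,0,0,0,0,0 for degrees 0…15.
Multiplying by (1 + q + q^2 + q^3 + q^4 + q^5) gives running coefficients 1,4,7,8,8,8,7,4,1,0,0,0,0,0,0,0 for degrees 0…15.
Finally multiplying by (1 + q + q^2 + q^3 + q^4 + q^5), the product of all factors after the first has coefficients 1,5,12,20,28,36,42,42,36,28,20,12,5,1,0,0 for degrees 0…15.
[q^15] = 1·0 + 3·1 + 3·12 + 1·28 = 67.

67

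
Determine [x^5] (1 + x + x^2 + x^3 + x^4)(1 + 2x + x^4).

3

(1 + x + x^2 + x^3 + x^4) has coefficients 1,1,1,1,1 for degrees 0…4.
(1 + 2x + x^4) has coefficients 1,2,0,0,1,0 for degrees 0…5.
[x^5] = 1·0 + 1·1 + 1·0 + 1·0 + 1·2 = 3.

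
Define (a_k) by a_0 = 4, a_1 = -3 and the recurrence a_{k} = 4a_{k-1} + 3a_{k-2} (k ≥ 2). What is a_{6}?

The ordinary generating function has denominator 1 - 4x - 3x^2.
Iterating the recurrence: a_0,…,a_{6} = 4, -3, 0, -9, -36, -171, -792.

-792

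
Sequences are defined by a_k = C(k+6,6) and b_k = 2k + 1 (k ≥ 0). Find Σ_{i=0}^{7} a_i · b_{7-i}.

This is [x^7] in the product of the two ordinary generating functions.
Σ = 1·15 + 7·13 + 28·11 + 84·9 + 210·7 + 462·5 + 924·3 + 1716·1 = 9438.

9438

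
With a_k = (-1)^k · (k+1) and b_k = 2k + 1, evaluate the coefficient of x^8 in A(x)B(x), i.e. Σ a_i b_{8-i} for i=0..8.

5

Write out a_i and b_{8-i} for i = 0,…,8 and sum the products.
Σ = 1·17 − 2·15 + 3·13 − 4·11 + 5·9 − 6·7 + 7·5 − 8·3 + 9·1 = 5.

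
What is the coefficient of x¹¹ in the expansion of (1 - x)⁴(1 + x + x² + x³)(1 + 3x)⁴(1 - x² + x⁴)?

46

(1 - x)⁴ has coefficients 1,-4,6,-4,1 for degrees 0…4.
(1 + x + x² + x³) has coefficients 1,1,1,1,0,0,0,0,0,0,0,0 for degrees 0…11.
Multiplying by (1 + 3x)⁴ gives running coefficients 1,13,67,175,255,243,189,81,0,0,0,0 for degrees 0…11.
Finally multiplying by (1 - x² + x⁴), the product of all factors after the first has coefficients 1,13,66,162,189,81,1,13,66,162,189,81 for degrees 0…11.
[x¹¹] = 1·81 − 4·189 + 6·162 − 4·66 + 1·13 = 46.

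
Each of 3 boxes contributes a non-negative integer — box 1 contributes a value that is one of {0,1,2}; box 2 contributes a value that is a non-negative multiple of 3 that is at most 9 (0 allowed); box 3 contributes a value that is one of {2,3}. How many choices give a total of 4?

2

The generating function for the choices is (1 + t + t^2)·(1 + t^3 + t^6 + t^9)·(t^2 + t^3); the count is [t^4].
(1 + t + t^2) has coefficients 1,1,1 for degrees 0…2.
(1 + t^3 + t^6 + t^9) has coefficients 1,0,0,1,0 for degrees 0…4.
Finally multiplying by (t^2 + t^3), the product of all factors after the first has coefficients 0,0,1,1,0 for degrees 0…4.
[t^4] = 1·0 + 1·1 + 1·1 = 2.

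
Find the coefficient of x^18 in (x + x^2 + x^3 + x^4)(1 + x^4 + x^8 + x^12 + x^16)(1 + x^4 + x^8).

(x + x^2 + x^3 + x^4) has coefficients 0,1,1,1,1 for degrees 0…4.
(1 + x^4 + x^8 + x^12 + x^16) has coefficients 1,0,0,0,1,0,0,0,1,0,0,0,1,0,0,0,1,0,0 for degrees 0…18.
Finally multiplying by (1 + x^4 + x^8), the product of all factors after the first has coefficients 1,0,0,0,2,0,0,0,3,0,0,0,3,0,0,0,3,0,0 for degrees 0…18.
[x^18] = 1·0 + 1·3 + 1·0 + 1·0 = 3.

3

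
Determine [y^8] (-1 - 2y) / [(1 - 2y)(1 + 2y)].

-256

Partial fractions give a closed form: a_n = (-1)·2^n.
At n = 8: a_8 = -256.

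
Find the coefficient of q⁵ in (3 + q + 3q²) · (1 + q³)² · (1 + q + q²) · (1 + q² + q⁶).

(3 + q + 3q²) has coefficients 3,1,3 for degrees 0…2.
(1 + q³)² has coefficients 1,0,0,2,0,0 for degrees 0…5.
Multiplying by (1 + q + q²) gives running coefficients 1,1,1,2,2,2 for degrees 0…5.
Finally multiplying by (1 + q² + q⁶), the product of all factors after the first has coefficients 1,1,2,3,3,4 for degrees 0…5.
[q⁵] = 3·4 + 1·3 + 3·3 = 24.

24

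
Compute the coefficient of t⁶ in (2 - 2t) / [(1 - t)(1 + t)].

The denominator gives the recurrence a_n = a_(n−2) for n ≥ 2; the numerator fixes a_0 = 2, a_1 = -2.
Iterating: 2, -2, 2, -2, 2, -2, 2, so a_6 = 2.

2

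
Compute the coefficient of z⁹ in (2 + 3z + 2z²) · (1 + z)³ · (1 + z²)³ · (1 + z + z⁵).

133

(2 + 3z + 2z²) has coefficients 2,3,2 for degrees 0…2.
(1 + z)³ has coefficients 1,3,3,1,0,0,0,0,0,0 for degrees 0…9.
Multiplying by (1 + z²)³ gives running coefficients 1,3,6,10,12,12,10,6,3,1 for degrees 0…9.
Finally multiplying by (1 + z + z⁵), the product of all factors after the first has coefficients 1,4,9,16,22,25,25,22,19,16 for degrees 0…9.
[z⁹] = 2·16 + 3·19 + 2·22 = 133.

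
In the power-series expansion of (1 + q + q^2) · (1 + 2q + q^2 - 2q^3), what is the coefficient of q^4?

(1 + q + q^2) has coefficients 1,1,1 for degrees 0…2.
(1 + 2q + q^2 - 2q^3) has coefficients 1,2,1,-2,0 for degrees 0…4.
[q^4] = 1·0 + 1·(-2) + 1·1 = -1.

-1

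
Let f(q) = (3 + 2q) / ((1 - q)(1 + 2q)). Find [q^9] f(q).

-681

The denominator gives the recurrence a_n = −a_(n−1) + 2a_(n−2) for n ≥ 3; the numerator fixes a_0 = 3, a_1 = -1, a_2 = 7.
Iterating: 3, -1, 7, -9, 23, -41, 87, -169, 343, -681, so a_9 = -681.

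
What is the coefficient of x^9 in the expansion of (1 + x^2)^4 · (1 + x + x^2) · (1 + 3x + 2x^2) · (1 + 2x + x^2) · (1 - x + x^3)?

(1 + x^2)^4 has coefficients 1,0,4,0,6,0,4,0,1 for degrees 0…8.
(1 + x + x^2) has coefficients 1,1,1,0,0,0,0,0,0,0 for degrees 0…9.
Multiplying by (1 + 3x + 2x^2) gives running coefficients 1,4,6,5,2,0,0,0,0,0 for degrees 0…9.
Multiplying by (1 + 2x + x^2) gives running coefficients 1,6,15,21,18,9,2,0,0,0 for degrees 0…9.
Finally multiplying by (1 - x + x^3), the product of all factors after the first has coefficients 1,5,9,7,3,6,14,16,9,2 for degrees 0…9.
[x^9] = 1·2 + 4·16 + 6·6 + 4·7 + 1·5 = 135.

135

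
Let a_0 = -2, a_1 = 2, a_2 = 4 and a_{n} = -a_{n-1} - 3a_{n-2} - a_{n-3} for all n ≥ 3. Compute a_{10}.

The ordinary generating function has denominator 1 + y + 3y^2 + y^3.
Iterating the recurrence: a_0,…,a_{10} = -2, 2, 4, -8, -6, 26, 0, -72, 46, 170, -236.

-236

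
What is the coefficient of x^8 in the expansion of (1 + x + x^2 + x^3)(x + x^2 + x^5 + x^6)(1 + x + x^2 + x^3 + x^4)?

(1 + x + x^2 + x^3) has coefficients 1,1,1,1 for degrees 0…3.
(x + x^2 + x^5 + x^6) has coefficients 0,1,1,0,0,1,1,0,0 for degrees 0…8.
Finally multiplying by (1 + x + x^2 + x^3 + x^4), the product of all factors after the first has coefficients 0,1,2,2,2,3,3,2,2 for degrees 0…8.
[x^8] = 1·2 + 1·2 + 1·3 + 1·3 = 10.

10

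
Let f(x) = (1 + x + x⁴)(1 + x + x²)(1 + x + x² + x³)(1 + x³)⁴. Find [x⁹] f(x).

(1 + x + x⁴) has coefficients 1,1,0,0,1 for degrees 0…4.
(1 + x + x²) has coefficients 1,1,1,0,0,0,0,0,0,0 for degrees 0…9.
Multiplying by (1 + x + x² + x³) gives running coefficients 1,2,3,3,2,1,0,0,0,0 for degrees 0…9.
Finally multiplying by (1 + x³)⁴, the product of all factors after the first has coefficients 1,2,3,7,10,13,18,20,22,22 for degrees 0…9.
[x⁹] = 1·22 + 1·22 + 1·13 = 57.

57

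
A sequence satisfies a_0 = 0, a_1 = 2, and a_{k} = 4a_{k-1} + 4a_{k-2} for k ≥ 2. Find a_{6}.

The ordinary generating function has denominator 1 - 4y - 4y^2.
Iterating the recurrence: a_0,…,a_{6} = 0, 2, 8, 40, 192, 928, 4480.

4480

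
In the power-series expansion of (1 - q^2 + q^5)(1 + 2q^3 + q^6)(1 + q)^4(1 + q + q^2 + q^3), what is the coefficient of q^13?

23

(1 - q^2 + q^5) has coefficients 1,0,-1,0,0,1 for degrees 0…5.
(1 + 2q^3 + q^6) has coefficients 1,0,0,2,0,0,1,0,0,0,0,0,0,0 for degrees 0…13.
Multiplying by (1 + q)^4 gives running coefficients 1,4,6,6,9,12,9,6,6,4,1,0,0,0 for degrees 0…13.
Finally multiplying by (1 + q + q^2 + q^3), the product of all factors after the first has coefficients 1,5,11,17,25,33,36,36,33,25,17,11,5,1 for degrees 0…13.
[q^13] = 1·1 − 1·11 + 1·33 = 23.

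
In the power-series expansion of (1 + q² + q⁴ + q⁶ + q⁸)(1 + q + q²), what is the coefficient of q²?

(1 + q² + q⁴ + q⁶ + q⁸) has coefficients 1,0,1 for degrees 0…2.
(1 + q + q²) has coefficients 1,1,1 for degrees 0…2.
[q²] = 1·1 + 1·1 = 2.

2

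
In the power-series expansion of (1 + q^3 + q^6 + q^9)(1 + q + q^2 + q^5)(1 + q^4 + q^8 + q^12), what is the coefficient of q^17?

3

(1 + q^3 + q^6 + q^9) has coefficients 1,0,0,1,0,0,1,0,0,1 for degrees 0…9.
(1 + q + q^2 + q^5) has coefficients 1,1,1,0,0,1,0,0,0,0,0,0,0,0,0,0,0,0 for degrees 0…17.
Finally multiplying by (1 + q^4 + q^8 + q^12), the product of all factors after the first has coefficients 1,1,1,0,1,2,1,0,1,2,1,0,1,2,1,0,0,1 for degrees 0…17.
[q^17] = 1·1 + 1·1 + 1·0 + 1·1 = 3.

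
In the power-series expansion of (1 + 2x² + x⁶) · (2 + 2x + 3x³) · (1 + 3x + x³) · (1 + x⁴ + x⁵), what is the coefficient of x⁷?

(1 + 2x² + x⁶) has coefficients 1,0,2,0,0,0,1 for degrees 0…6.
(2 + 2x + 3x³) has coefficients 2,2,0,3,0,0,0,0 for degrees 0…7.
Multiplying by (1 + 3x + x³) gives running coefficients 2,8,6,5,11,0,3,0 for degrees 0…7.
Finally multiplying by (1 + x⁴ + x⁵), the product of all factors after the first has coefficients 2,8,6,5,13,10,17,11 for degrees 0…7.
[x⁷] = 1·11 + 2·10 + 1·8 = 39.

39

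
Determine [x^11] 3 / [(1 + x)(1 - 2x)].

4095

Partial fractions give a closed form: a_n = (1)·(-1)^n + (2)·2^n.
At n = 11: a_11 = 4095.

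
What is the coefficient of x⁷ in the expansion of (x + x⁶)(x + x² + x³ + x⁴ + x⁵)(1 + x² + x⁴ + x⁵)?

(x + x⁶) has coefficients 0,1,0,0,0,0,1 for degrees 0…6.
(x + x² + x³ + x⁴ + x⁵) has coefficients 0,1,1,1,1,1,0,0 for degrees 0…7.
Finally multiplying by (1 + x² + x⁴ + x⁵), the product of all factors after the first has coefficients 0,1,1,2,2,3,3,3 for degrees 0…7.
[x⁷] = 1·3 + 1·1 = 4.

4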